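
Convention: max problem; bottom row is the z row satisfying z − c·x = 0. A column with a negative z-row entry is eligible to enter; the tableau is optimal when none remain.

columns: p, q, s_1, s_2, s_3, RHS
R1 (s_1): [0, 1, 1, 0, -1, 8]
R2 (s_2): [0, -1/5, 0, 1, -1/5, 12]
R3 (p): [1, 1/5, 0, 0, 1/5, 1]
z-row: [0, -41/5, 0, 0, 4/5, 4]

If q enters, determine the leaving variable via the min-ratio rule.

Column q entries and ratios — s_1: 8/1 = 8; s_2: -1/5 ≤ 0, skip; p: 1/(1/5) = 5.
Smallest ratio is 5 in the row of p, so p leaves.

p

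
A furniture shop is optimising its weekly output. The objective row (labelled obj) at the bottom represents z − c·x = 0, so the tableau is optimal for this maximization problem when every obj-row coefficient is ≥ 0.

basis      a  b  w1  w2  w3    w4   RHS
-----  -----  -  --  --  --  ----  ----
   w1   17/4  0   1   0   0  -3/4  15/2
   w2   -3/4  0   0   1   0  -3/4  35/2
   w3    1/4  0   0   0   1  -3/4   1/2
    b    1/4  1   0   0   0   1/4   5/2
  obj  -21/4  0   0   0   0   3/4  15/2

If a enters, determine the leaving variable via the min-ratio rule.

w1

Column a entries and ratios — w1: (15/2)/(17/4) = 30/17; w2: -3/4 ≤ 0, skip; w3: (1/2)/(1/4) = 2; b: (5/2)/(1/4) = 10.
Smallest ratio is 30/17 in the row of w1, so w1 leaves.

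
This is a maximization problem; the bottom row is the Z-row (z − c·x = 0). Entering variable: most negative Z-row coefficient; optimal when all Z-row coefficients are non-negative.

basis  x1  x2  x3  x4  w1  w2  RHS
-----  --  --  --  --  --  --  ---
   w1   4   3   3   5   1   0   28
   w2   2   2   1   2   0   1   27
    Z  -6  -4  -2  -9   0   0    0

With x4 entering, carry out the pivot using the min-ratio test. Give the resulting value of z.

252/5

Ratio test on column x4 — row 1: 28/5 = 28/5; row 2: 27/2 = 27/2. Minimum is 28/5 at row 1 (w1 leaves); pivot element 5.
Pivot on row 1; the Z-row RHS becomes 0 − (-9)·(28/5) = 252/5.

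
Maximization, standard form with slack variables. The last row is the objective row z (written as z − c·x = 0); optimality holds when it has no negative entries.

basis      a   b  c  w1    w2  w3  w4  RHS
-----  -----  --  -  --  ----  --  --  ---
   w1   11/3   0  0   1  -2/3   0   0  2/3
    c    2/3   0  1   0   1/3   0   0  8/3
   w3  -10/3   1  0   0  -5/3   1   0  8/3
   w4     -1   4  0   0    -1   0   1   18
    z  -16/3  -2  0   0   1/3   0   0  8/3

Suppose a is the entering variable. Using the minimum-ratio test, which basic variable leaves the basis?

Column a entries and ratios — w1: (2/3)/(11/3) = 2/11; c: (8/3)/(2/3) = 4; w3: -10/3 ≤ 0, skip; w4: -1 ≤ 0, skip.
Smallest ratio is 2/11 in the row of w1, so w1 leaves.

w1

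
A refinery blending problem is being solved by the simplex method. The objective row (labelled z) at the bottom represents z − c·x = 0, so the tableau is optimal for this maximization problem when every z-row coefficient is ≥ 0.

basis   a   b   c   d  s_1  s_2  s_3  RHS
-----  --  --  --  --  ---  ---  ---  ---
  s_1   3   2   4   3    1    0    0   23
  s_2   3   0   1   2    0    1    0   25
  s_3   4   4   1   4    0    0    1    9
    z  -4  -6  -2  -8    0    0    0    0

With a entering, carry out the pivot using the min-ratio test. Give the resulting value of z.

Ratio test on column a — row 1: 23/3 = 23/3; row 2: 25/3 = 25/3; row 3: 9/4 = 9/4. Minimum is 9/4 at row 3 (s_3 leaves); pivot element 4.
Pivot on row 3; the z-row RHS becomes 0 − (-4)·(9/4) = 9.

9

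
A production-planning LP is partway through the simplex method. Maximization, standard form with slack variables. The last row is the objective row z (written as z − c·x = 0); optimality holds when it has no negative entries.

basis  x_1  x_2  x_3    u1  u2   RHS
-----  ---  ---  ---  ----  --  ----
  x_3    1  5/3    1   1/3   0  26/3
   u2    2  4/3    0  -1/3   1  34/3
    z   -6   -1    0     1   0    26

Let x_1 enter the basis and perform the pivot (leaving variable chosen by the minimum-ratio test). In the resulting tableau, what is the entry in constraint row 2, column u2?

1/2

Ratio test on column x_1 — row 1: (26/3)/1 = 26/3; row 2: (34/3)/2 = 17/3. Minimum is 17/3 at row 2 (u2 leaves); pivot element 2.
Divide row 2 by 2; eliminate column x_1 from the other rows.
In the new row 2, the u2 entry is the old entry divided by the pivot: 1/2 = 1/2.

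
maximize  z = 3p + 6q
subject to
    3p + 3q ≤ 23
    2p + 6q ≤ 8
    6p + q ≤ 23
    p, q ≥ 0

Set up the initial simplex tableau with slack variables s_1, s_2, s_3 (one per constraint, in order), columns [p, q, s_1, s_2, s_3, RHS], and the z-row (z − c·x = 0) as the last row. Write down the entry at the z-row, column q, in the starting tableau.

The z-row carries the negated objective coefficients: the q entry is -6.

-6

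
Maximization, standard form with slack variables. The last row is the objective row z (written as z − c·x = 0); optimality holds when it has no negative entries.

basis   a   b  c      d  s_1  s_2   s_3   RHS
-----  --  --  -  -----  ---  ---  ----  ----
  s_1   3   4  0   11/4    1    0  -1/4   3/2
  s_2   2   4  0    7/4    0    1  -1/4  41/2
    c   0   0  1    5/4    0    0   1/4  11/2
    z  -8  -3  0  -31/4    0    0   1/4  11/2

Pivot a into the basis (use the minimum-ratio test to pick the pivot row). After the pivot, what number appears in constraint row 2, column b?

4/3

Ratio test on column a — row 1: (3/2)/3 = 1/2; row 2: (41/2)/2 = 41/4; row 3: entry 0 ≤ 0. Minimum is 1/2 at row 1 (s_1 leaves); pivot element 3.
Divide row 1 by 3; eliminate column a from the other rows.
Row 2 update in column b: 4 − 2·(4/3) = 4/3.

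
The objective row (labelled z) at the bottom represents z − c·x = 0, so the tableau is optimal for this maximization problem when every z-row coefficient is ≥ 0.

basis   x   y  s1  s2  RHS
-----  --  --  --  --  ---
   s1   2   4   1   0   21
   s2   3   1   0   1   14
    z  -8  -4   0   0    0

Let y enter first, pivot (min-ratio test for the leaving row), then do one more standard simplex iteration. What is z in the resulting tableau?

Ratio test on column y — row 1: 21/4 = 21/4; row 2: 14/1 = 14. Minimum is 21/4 at row 1 (s1 leaves); pivot element 4.
Pivot on row 1; the z-row RHS becomes 0 − (-4)·(21/4) = 21.
Next entering variable (most negative z-row entry -6): x.
Ratio test on column x — row 1: (21/4)/(1/2) = 21/2; row 2: (35/4)/(5/2) = 7/2. Minimum is 7/2 at row 2 (s2 leaves); pivot element 5/2.
After the second pivot the z-row RHS is 21 − (-6)·(7/2) = 42.

42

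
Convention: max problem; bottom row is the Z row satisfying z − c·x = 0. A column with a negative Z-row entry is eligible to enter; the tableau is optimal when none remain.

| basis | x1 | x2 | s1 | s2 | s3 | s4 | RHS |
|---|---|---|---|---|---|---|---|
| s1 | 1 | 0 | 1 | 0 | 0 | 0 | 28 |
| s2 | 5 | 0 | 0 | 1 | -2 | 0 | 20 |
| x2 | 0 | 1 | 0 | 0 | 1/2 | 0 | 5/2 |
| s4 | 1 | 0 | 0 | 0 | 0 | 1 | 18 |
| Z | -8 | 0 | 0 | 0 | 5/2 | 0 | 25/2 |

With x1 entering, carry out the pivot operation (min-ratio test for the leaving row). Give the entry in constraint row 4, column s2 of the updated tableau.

-1/5

Ratio test on column x1 — row 1: 28/1 = 28; row 2: 20/5 = 4; row 3: entry 0 ≤ 0; row 4: 18/1 = 18. Minimum is 4 at row 2 (s2 leaves); pivot element 5.
Divide row 2 by 5; eliminate column x1 from the other rows.
Row 4 update in column s2: 0 − 1·(1/5) = -1/5.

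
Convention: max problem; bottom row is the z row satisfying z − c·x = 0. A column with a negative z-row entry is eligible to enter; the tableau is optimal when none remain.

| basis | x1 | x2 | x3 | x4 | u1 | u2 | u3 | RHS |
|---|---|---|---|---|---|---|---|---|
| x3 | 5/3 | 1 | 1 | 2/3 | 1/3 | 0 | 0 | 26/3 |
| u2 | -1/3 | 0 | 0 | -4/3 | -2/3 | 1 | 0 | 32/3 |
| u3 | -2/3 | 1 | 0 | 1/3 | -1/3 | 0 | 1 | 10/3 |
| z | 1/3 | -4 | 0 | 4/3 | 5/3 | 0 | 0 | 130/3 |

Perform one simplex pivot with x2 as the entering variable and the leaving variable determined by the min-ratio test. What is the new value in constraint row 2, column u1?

Ratio test on column x2 — row 1: (26/3)/1 = 26/3; row 2: entry 0 ≤ 0; row 3: (10/3)/1 = 10/3. Minimum is 10/3 at row 3 (u3 leaves); pivot element 1.
Divide row 3 by 1; eliminate column x2 from the other rows.
Row 2 update in column u1: -2/3 − 0·(-1/3) = -2/3.

-2/3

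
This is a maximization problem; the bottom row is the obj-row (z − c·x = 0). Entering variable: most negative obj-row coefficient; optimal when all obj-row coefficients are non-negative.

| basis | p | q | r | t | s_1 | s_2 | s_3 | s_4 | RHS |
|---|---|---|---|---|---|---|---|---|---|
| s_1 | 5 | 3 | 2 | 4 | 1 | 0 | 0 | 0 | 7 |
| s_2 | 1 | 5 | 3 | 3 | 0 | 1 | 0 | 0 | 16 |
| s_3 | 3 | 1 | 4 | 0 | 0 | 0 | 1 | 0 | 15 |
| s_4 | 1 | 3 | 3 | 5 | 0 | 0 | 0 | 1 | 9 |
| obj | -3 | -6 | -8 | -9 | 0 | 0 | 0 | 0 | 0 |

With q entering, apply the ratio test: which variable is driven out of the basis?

Column q entries and ratios — s_1: 7/3 = 7/3; s_2: 16/5 = 16/5; s_3: 15/1 = 15; s_4: 9/3 = 3.
Smallest ratio is 7/3 in the row of s_1, so s_1 leaves.

s_1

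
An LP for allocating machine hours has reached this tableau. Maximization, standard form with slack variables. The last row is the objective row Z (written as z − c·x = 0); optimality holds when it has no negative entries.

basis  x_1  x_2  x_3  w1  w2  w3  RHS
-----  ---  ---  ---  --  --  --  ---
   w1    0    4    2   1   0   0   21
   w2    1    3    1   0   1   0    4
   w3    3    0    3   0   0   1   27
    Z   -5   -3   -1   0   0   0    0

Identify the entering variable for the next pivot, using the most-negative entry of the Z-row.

Negative Z-row entries: x_1: -5, x_2: -3, x_3: -1.
The most negative is -5 in column x_1, so x_1 enters.

x_1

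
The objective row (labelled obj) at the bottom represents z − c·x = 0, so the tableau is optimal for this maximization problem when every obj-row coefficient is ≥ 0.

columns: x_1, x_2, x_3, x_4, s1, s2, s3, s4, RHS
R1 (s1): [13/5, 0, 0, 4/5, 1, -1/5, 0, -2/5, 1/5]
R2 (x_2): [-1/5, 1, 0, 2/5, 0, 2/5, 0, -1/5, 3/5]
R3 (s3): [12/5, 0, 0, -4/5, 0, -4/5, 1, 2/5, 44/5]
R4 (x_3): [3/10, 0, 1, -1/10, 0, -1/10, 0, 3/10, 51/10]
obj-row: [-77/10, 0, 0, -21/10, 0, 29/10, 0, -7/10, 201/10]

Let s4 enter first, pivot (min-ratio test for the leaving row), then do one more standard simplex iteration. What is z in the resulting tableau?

39

Ratio test on column s4 — row 1: entry -2/5 ≤ 0; row 2: entry -1/5 ≤ 0; row 3: (44/5)/(2/5) = 22; row 4: (51/10)/(3/10) = 17. Minimum is 17 at row 4 (x_3 leaves); pivot element 3/10.
Pivot on row 4; the obj-row RHS becomes 201/10 − (-7/10)·17 = 32.
Next entering variable (most negative obj-row entry -7): x_1.
Ratio test on column x_1 — row 1: 7/3 = 7/3; row 2: entry 0 ≤ 0; row 3: 2/2 = 1; row 4: 17/1 = 17. Minimum is 1 at row 3 (s3 leaves); pivot element 2.
After the second pivot the obj-row RHS is 32 − (-7)·1 = 39.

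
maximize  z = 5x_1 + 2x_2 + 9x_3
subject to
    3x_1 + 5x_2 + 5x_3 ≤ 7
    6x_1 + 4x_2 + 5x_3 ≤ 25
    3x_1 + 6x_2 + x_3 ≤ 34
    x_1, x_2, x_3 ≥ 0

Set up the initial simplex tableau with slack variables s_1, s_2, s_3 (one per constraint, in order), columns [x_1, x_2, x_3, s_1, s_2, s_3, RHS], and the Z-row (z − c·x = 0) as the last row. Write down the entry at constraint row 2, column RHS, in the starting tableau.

25

The RHS of constraint 2 is b_2 = 25.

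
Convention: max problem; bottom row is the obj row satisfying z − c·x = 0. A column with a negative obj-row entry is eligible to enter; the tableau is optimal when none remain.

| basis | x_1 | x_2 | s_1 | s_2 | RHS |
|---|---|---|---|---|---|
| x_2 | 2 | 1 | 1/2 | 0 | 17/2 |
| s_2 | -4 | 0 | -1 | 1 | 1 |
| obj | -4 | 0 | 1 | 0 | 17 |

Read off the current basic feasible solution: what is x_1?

x_1 is not in the basis, so in the current basic feasible solution x_1 = 0.

0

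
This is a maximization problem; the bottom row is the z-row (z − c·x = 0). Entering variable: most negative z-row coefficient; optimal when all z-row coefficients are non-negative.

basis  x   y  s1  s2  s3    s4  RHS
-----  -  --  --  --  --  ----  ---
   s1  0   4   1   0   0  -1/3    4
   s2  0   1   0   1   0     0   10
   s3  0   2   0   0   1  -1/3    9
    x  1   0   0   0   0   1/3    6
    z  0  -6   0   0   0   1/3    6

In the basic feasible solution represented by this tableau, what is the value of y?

y is not in the basis, so in the current basic feasible solution y = 0.

0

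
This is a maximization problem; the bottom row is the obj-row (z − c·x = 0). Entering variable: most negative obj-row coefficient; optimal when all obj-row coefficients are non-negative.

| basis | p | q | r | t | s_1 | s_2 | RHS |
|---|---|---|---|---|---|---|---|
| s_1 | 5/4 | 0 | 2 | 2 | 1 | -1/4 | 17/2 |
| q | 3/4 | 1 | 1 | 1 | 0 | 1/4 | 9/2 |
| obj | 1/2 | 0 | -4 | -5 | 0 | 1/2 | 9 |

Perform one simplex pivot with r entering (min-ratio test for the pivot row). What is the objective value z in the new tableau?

Ratio test on column r — row 1: (17/2)/2 = 17/4; row 2: (9/2)/1 = 9/2. Minimum is 17/4 at row 1 (s_1 leaves); pivot element 2.
Pivot on row 1; the obj-row RHS becomes 9 − (-4)·(17/4) = 26.

26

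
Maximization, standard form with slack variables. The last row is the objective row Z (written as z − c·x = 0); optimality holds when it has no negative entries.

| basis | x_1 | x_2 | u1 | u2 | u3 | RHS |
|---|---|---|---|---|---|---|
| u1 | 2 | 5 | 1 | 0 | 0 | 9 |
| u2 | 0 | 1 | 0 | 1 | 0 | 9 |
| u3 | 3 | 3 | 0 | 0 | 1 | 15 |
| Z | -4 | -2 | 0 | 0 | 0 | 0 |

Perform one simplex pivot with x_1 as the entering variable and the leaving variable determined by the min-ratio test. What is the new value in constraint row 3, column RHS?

3/2

Ratio test on column x_1 — row 1: 9/2 = 9/2; row 2: entry 0 ≤ 0; row 3: 15/3 = 5. Minimum is 9/2 at row 1 (u1 leaves); pivot element 2.
Divide row 1 by 2; eliminate column x_1 from the other rows.
Row 3 update in column RHS: 15 − 3·(9/2) = 3/2.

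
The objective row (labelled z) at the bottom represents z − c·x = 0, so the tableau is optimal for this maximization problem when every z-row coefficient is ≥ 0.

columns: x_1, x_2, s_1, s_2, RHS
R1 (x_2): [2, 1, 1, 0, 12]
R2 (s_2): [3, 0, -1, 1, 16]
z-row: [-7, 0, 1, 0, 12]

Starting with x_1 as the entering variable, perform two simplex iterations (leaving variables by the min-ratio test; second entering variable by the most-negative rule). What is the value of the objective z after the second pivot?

Ratio test on column x_1 — row 1: 12/2 = 6; row 2: 16/3 = 16/3. Minimum is 16/3 at row 2 (s_2 leaves); pivot element 3.
Pivot on row 2; the z-row RHS becomes 12 − (-7)·(16/3) = 148/3.
Next entering variable (most negative z-row entry -4/3): s_1.
Ratio test on column s_1 — row 1: (4/3)/(5/3) = 4/5; row 2: entry -1/3 ≤ 0. Minimum is 4/5 at row 1 (x_2 leaves); pivot element 5/3.
After the second pivot the z-row RHS is 148/3 − (-4/3)·(4/5) = 252/5.

252/5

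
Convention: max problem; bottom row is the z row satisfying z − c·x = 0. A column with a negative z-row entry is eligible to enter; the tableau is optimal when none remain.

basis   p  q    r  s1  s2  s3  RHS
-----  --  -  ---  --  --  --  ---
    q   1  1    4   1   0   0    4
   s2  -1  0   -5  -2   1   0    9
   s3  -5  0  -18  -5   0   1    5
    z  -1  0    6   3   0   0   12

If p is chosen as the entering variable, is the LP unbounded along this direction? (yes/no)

Column p has positive entries in row(s) 1, so the ratio test bounds it — not unbounded.

no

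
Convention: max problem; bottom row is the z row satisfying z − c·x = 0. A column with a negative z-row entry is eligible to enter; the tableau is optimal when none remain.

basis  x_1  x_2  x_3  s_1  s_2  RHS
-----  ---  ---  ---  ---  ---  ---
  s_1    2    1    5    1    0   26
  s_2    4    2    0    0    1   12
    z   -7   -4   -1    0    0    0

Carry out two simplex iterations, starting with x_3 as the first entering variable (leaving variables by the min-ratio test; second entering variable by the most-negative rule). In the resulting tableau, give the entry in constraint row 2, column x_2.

1/2

Ratio test on column x_3 — row 1: 26/5 = 26/5; row 2: entry 0 ≤ 0. Minimum is 26/5 at row 1 (s_1 leaves); pivot element 5.
Divide row 1 by 5; eliminate column x_3 from the other rows.
Second iteration: most negative z-row entry is -33/5 in column x_1, so x_1 enters.
Ratio test on column x_1 — row 1: (26/5)/(2/5) = 13; row 2: 12/4 = 3. Minimum is 3 at row 2 (s_2 leaves); pivot element 4.
Divide row 2 by 4; eliminate column x_1 from the other rows.
After both pivots, the entry at constraint row 2, column x_2 is 1/2.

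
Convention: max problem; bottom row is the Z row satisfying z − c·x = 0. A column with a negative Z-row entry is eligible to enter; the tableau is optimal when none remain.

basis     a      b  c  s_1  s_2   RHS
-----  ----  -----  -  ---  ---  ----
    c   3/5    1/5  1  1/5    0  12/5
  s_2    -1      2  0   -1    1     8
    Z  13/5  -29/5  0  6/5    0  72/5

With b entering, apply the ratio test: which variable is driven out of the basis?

s_2

Column b entries and ratios — c: (12/5)/(1/5) = 12; s_2: 8/2 = 4.
Smallest ratio is 4 in the row of s_2, so s_2 leaves.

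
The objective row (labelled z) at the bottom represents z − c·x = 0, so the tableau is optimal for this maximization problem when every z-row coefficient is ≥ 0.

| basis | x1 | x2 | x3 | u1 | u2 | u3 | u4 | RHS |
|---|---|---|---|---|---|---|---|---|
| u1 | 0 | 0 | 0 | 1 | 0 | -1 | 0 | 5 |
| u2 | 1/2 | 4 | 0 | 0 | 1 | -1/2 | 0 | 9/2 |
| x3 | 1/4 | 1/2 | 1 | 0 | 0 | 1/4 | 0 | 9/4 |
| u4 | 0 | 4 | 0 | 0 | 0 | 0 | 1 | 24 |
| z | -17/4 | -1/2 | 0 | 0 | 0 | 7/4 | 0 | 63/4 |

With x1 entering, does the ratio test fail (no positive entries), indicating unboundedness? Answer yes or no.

no

Column x1 has positive entries in row(s) 2, 3, so the ratio test bounds it — not unbounded.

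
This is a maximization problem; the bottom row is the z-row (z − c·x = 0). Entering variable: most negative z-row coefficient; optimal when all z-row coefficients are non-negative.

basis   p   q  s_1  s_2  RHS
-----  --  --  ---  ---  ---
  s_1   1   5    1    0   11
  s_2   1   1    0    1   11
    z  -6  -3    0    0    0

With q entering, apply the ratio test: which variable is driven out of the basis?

Column q entries and ratios — s_1: 11/5 = 11/5; s_2: 11/1 = 11.
Smallest ratio is 11/5 in the row of s_1, so s_1 leaves.

s_1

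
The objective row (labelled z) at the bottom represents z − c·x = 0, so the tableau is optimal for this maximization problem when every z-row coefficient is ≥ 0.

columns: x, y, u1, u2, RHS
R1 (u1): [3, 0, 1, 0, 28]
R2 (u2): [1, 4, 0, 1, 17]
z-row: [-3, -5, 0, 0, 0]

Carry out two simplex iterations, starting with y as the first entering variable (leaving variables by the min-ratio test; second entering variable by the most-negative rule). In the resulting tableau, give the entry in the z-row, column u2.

Ratio test on column y — row 1: entry 0 ≤ 0; row 2: 17/4 = 17/4. Minimum is 17/4 at row 2 (u2 leaves); pivot element 4.
Divide row 2 by 4; eliminate column y from the other rows.
Second iteration: most negative z-row entry is -7/4 in column x, so x enters.
Ratio test on column x — row 1: 28/3 = 28/3; row 2: (17/4)/(1/4) = 17. Minimum is 28/3 at row 1 (u1 leaves); pivot element 3.
Divide row 1 by 3; eliminate column x from the other rows.
After both pivots, the entry at the z-row, column u2 is 5/4.

5/4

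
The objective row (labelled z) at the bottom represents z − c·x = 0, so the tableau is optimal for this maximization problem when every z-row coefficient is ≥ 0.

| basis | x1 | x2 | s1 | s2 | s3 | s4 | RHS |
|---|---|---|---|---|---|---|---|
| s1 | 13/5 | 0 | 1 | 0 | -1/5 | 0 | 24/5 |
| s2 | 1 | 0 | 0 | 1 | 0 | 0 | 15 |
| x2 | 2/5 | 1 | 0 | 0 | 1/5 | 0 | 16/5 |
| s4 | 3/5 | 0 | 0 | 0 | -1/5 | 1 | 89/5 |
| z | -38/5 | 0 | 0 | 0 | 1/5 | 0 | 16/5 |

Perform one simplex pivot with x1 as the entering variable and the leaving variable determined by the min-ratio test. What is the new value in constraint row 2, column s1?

-5/13

Ratio test on column x1 — row 1: (24/5)/(13/5) = 24/13; row 2: 15/1 = 15; row 3: (16/5)/(2/5) = 8; row 4: (89/5)/(3/5) = 89/3. Minimum is 24/13 at row 1 (s1 leaves); pivot element 13/5.
Divide row 1 by 13/5; eliminate column x1 from the other rows.
Row 2 update in column s1: 0 − 1·(5/13) = -5/13.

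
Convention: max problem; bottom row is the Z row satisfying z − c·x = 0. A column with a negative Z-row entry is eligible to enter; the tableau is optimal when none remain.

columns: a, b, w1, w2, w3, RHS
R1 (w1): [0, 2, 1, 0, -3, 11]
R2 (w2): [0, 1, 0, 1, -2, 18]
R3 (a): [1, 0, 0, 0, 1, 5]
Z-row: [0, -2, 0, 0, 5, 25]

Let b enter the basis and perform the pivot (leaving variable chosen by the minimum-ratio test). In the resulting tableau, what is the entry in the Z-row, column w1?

1

Ratio test on column b — row 1: 11/2 = 11/2; row 2: 18/1 = 18; row 3: entry 0 ≤ 0. Minimum is 11/2 at row 1 (w1 leaves); pivot element 2.
Divide row 1 by 2; eliminate column b from the other rows.
Z-row update in column w1: 0 − (-2)·(1/2) = 1.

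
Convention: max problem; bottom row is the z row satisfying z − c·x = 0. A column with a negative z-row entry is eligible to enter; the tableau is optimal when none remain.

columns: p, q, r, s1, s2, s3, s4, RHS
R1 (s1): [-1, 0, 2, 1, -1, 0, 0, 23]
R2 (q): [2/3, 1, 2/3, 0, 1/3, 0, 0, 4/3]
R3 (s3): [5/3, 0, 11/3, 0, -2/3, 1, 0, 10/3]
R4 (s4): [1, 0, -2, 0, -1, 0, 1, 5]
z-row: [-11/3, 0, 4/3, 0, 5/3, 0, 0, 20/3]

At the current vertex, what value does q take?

q is basic (row 2); its value is the RHS of that row, 4/3.

4/3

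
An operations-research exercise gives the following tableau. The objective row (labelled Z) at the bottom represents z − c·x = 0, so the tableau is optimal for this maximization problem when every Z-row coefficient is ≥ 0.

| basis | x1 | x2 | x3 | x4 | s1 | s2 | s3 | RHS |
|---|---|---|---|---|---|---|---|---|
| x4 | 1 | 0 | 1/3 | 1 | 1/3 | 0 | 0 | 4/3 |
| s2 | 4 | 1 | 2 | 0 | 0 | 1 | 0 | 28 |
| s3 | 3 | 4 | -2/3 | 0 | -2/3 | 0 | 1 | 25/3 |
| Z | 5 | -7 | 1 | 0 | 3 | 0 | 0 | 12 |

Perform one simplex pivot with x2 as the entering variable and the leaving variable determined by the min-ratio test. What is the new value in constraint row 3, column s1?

-1/6

Ratio test on column x2 — row 1: entry 0 ≤ 0; row 2: 28/1 = 28; row 3: (25/3)/4 = 25/12. Minimum is 25/12 at row 3 (s3 leaves); pivot element 4.
Divide row 3 by 4; eliminate column x2 from the other rows.
In the new row 3, the s1 entry is the old entry divided by the pivot: (-2/3)/4 = -1/6.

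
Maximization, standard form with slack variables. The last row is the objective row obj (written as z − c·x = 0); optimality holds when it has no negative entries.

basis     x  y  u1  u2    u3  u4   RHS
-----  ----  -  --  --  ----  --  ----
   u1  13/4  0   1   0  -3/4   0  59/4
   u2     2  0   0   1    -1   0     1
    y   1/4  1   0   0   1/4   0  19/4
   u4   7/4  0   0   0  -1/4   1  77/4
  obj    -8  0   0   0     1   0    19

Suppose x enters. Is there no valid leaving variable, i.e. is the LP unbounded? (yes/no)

Column x has positive entries in row(s) 1, 2, 3, 4, so the ratio test bounds it — not unbounded.

no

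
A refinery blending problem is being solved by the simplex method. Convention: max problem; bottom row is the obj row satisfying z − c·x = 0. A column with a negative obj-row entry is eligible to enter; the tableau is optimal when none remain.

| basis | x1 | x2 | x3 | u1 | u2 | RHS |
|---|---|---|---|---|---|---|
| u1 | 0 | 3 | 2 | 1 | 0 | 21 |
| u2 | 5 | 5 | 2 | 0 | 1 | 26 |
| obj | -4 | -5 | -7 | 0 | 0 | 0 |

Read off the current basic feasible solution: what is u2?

u2 is basic (row 2); its value is the RHS of that row, 26.

26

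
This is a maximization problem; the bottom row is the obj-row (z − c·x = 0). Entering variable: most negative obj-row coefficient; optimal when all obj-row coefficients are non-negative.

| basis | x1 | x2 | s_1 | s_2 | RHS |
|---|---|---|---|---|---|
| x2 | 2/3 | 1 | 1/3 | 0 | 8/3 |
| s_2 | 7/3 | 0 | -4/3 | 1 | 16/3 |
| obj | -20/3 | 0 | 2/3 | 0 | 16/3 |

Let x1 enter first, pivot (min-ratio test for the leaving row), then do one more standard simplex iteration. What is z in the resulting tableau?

Ratio test on column x1 — row 1: (8/3)/(2/3) = 4; row 2: (16/3)/(7/3) = 16/7. Minimum is 16/7 at row 2 (s_2 leaves); pivot element 7/3.
Pivot on row 2; the obj-row RHS becomes 16/3 − (-20/3)·(16/7) = 144/7.
Next entering variable (most negative obj-row entry -22/7): s_1.
Ratio test on column s_1 — row 1: (8/7)/(5/7) = 8/5; row 2: entry -4/7 ≤ 0. Minimum is 8/5 at row 1 (x2 leaves); pivot element 5/7.
After the second pivot the obj-row RHS is 144/7 − (-22/7)·(8/5) = 128/5.

128/5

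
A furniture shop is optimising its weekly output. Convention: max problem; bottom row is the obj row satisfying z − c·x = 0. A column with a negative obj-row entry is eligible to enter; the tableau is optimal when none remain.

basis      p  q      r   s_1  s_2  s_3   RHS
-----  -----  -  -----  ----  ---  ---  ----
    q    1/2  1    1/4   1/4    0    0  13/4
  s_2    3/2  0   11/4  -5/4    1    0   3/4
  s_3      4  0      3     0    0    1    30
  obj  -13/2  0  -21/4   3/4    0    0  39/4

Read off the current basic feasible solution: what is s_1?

0

s_1 is not in the basis, so in the current basic feasible solution s_1 = 0.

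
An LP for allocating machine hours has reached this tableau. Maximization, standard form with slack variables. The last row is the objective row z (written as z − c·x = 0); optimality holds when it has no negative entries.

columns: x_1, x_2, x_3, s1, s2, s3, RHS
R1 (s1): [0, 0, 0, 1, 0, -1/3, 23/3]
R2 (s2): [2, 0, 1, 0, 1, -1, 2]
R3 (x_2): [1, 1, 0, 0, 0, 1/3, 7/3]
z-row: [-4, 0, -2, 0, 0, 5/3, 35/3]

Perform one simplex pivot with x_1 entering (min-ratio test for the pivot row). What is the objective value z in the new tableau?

Ratio test on column x_1 — row 1: entry 0 ≤ 0; row 2: 2/2 = 1; row 3: (7/3)/1 = 7/3. Minimum is 1 at row 2 (s2 leaves); pivot element 2.
Pivot on row 2; the z-row RHS becomes 35/3 − (-4)·1 = 47/3.

47/3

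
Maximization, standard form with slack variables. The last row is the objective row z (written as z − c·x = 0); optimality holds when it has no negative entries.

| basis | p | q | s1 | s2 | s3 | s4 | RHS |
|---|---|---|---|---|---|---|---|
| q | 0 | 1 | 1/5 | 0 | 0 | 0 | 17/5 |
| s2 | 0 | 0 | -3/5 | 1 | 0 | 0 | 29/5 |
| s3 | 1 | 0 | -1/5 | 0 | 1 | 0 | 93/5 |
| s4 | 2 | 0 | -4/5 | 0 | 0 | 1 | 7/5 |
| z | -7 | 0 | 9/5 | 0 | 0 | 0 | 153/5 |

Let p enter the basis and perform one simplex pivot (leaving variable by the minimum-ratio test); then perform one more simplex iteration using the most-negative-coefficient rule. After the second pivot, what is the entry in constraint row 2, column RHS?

Ratio test on column p — row 1: entry 0 ≤ 0; row 2: entry 0 ≤ 0; row 3: (93/5)/1 = 93/5; row 4: (7/5)/2 = 7/10. Minimum is 7/10 at row 4 (s4 leaves); pivot element 2.
Divide row 4 by 2; eliminate column p from the other rows.
Second iteration: most negative z-row entry is -1 in column s1, so s1 enters.
Ratio test on column s1 — row 1: (17/5)/(1/5) = 17; row 2: entry -3/5 ≤ 0; row 3: (179/10)/(1/5) = 179/2; row 4: entry -2/5 ≤ 0. Minimum is 17 at row 1 (q leaves); pivot element 1/5.
Divide row 1 by 1/5; eliminate column s1 from the other rows.
After both pivots, the entry at constraint row 2, column RHS is 16.

16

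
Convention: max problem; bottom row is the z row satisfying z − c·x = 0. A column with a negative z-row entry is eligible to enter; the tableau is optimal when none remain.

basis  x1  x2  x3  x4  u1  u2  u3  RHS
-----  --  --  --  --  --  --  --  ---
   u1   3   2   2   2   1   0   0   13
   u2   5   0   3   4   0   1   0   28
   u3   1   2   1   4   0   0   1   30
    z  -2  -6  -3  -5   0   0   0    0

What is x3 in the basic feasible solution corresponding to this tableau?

0

x3 is not in the basis, so in the current basic feasible solution x3 = 0.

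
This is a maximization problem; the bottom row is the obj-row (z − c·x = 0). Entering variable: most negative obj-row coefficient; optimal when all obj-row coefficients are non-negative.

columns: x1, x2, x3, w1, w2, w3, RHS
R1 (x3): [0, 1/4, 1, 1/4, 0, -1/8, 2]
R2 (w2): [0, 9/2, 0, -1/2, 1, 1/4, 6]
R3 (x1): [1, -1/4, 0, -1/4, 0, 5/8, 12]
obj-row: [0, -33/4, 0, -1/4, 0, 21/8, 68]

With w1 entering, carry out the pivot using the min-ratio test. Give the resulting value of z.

70

Ratio test on column w1 — row 1: 2/(1/4) = 8; row 2: entry -1/2 ≤ 0; row 3: entry -1/4 ≤ 0. Minimum is 8 at row 1 (x3 leaves); pivot element 1/4.
Pivot on row 1; the obj-row RHS becomes 68 − (-1/4)·8 = 70.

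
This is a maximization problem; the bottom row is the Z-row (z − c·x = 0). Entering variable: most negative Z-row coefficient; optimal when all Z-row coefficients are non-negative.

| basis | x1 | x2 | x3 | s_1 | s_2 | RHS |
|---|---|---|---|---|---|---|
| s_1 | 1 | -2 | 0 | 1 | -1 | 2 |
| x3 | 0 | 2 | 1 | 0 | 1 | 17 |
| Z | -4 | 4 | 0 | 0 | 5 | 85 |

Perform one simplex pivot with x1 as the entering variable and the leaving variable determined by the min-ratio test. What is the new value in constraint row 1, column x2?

-2

Ratio test on column x1 — row 1: 2/1 = 2; row 2: entry 0 ≤ 0. Minimum is 2 at row 1 (s_1 leaves); pivot element 1.
Divide row 1 by 1; eliminate column x1 from the other rows.
In the new row 1, the x2 entry is the old entry divided by the pivot: (-2)/1 = -2.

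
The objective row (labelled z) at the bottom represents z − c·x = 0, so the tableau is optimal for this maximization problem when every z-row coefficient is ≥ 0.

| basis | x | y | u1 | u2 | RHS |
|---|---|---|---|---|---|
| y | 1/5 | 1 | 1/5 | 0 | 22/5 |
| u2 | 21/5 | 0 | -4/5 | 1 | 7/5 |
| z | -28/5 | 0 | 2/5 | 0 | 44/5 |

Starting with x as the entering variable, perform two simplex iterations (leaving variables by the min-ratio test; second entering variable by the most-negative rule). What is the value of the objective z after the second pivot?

114/5

Ratio test on column x — row 1: (22/5)/(1/5) = 22; row 2: (7/5)/(21/5) = 1/3. Minimum is 1/3 at row 2 (u2 leaves); pivot element 21/5.
Pivot on row 2; the z-row RHS becomes 44/5 − (-28/5)·(1/3) = 32/3.
Next entering variable (most negative z-row entry -2/3): u1.
Ratio test on column u1 — row 1: (13/3)/(5/21) = 91/5; row 2: entry -4/21 ≤ 0. Minimum is 91/5 at row 1 (y leaves); pivot element 5/21.
After the second pivot the z-row RHS is 32/3 − (-2/3)·(91/5) = 114/5.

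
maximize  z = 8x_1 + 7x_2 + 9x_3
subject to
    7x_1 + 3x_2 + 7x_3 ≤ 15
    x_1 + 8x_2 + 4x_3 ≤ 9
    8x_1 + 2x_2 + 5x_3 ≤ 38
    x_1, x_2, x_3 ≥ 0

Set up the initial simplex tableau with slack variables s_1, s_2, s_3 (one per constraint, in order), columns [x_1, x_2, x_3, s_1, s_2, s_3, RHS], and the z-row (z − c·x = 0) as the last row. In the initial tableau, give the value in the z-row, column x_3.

The z-row carries the negated objective coefficients: the x_3 entry is -9.

-9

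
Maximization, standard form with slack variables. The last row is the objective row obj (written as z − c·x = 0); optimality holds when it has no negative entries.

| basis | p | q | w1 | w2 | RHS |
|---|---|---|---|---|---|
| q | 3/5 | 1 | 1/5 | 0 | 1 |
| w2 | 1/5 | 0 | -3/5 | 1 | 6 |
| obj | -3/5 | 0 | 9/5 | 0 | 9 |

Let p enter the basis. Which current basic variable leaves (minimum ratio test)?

q

Column p entries and ratios — q: 1/(3/5) = 5/3; w2: 6/(1/5) = 30.
Smallest ratio is 5/3 in the row of q, so q leaves.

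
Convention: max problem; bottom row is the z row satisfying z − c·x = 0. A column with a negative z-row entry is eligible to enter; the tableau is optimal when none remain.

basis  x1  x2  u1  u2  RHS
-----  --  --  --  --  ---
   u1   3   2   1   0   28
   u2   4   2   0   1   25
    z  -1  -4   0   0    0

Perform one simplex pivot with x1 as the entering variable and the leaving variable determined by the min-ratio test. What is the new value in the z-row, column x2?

-7/2

Ratio test on column x1 — row 1: 28/3 = 28/3; row 2: 25/4 = 25/4. Minimum is 25/4 at row 2 (u2 leaves); pivot element 4.
Divide row 2 by 4; eliminate column x1 from the other rows.
z-row update in column x2: -4 − (-1)·(1/2) = -7/2.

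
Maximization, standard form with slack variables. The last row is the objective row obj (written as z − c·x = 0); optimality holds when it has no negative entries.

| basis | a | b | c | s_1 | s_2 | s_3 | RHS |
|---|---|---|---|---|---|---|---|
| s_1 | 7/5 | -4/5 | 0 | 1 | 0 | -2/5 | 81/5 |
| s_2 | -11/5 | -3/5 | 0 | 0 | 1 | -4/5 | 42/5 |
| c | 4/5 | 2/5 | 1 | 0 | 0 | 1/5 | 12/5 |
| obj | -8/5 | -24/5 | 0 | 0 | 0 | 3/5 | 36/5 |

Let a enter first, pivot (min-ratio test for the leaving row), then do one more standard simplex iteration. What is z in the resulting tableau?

36

Ratio test on column a — row 1: (81/5)/(7/5) = 81/7; row 2: entry -11/5 ≤ 0; row 3: (12/5)/(4/5) = 3. Minimum is 3 at row 3 (c leaves); pivot element 4/5.
Pivot on row 3; the obj-row RHS becomes 36/5 − (-8/5)·3 = 12.
Next entering variable (most negative obj-row entry -4): b.
Ratio test on column b — row 1: entry -3/2 ≤ 0; row 2: 15/(1/2) = 30; row 3: 3/(1/2) = 6. Minimum is 6 at row 3 (a leaves); pivot element 1/2.
After the second pivot the obj-row RHS is 12 − (-4)·6 = 36.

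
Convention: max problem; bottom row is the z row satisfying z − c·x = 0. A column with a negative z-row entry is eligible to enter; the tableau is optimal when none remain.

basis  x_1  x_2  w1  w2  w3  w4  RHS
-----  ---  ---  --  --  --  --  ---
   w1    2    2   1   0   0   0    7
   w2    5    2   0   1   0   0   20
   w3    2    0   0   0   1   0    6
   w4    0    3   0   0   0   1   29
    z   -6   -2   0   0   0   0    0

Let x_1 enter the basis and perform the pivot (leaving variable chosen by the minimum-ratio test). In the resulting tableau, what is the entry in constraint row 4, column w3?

0

Ratio test on column x_1 — row 1: 7/2 = 7/2; row 2: 20/5 = 4; row 3: 6/2 = 3; row 4: entry 0 ≤ 0. Minimum is 3 at row 3 (w3 leaves); pivot element 2.
Divide row 3 by 2; eliminate column x_1 from the other rows.
Row 4 update in column w3: 0 − 0·(1/2) = 0.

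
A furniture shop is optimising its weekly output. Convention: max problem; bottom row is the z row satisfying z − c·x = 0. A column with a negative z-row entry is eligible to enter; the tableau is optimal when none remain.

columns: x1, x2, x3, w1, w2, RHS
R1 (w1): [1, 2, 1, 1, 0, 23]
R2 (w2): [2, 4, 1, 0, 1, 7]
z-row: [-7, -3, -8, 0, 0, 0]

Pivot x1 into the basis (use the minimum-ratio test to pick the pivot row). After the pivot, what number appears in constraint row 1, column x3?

Ratio test on column x1 — row 1: 23/1 = 23; row 2: 7/2 = 7/2. Minimum is 7/2 at row 2 (w2 leaves); pivot element 2.
Divide row 2 by 2; eliminate column x1 from the other rows.
Row 1 update in column x3: 1 − 1·(1/2) = 1/2.

1/2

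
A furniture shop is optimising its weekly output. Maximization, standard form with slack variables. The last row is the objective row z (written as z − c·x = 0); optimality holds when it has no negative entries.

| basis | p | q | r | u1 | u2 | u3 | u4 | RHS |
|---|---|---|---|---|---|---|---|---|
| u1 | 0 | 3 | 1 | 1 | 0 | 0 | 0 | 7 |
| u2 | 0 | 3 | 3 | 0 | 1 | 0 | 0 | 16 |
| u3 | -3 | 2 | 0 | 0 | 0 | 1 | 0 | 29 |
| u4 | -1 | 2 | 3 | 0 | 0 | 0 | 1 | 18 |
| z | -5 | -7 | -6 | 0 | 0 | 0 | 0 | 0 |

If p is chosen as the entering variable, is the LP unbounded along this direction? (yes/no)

yes

Every constraint-row entry in column p is ≤ 0, so increasing p is unbounded.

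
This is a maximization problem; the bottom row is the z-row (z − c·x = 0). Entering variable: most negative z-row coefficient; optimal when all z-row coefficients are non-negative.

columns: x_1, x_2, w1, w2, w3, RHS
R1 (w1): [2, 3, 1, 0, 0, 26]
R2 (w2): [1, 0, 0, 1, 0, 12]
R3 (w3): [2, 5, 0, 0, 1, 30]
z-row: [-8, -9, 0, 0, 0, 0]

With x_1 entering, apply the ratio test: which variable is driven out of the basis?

Column x_1 entries and ratios — w1: 26/2 = 13; w2: 12/1 = 12; w3: 30/2 = 15.
Smallest ratio is 12 in the row of w2, so w2 leaves.

w2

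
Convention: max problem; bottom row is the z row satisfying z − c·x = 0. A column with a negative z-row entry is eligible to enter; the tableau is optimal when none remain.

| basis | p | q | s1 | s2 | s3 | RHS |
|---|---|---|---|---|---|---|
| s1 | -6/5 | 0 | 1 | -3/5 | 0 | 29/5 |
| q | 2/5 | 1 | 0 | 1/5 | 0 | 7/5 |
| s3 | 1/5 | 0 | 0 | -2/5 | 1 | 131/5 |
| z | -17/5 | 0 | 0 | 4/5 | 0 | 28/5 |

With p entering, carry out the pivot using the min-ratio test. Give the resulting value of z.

35/2

Ratio test on column p — row 1: entry -6/5 ≤ 0; row 2: (7/5)/(2/5) = 7/2; row 3: (131/5)/(1/5) = 131. Minimum is 7/2 at row 2 (q leaves); pivot element 2/5.
Pivot on row 2; the z-row RHS becomes 28/5 − (-17/5)·(7/2) = 35/2.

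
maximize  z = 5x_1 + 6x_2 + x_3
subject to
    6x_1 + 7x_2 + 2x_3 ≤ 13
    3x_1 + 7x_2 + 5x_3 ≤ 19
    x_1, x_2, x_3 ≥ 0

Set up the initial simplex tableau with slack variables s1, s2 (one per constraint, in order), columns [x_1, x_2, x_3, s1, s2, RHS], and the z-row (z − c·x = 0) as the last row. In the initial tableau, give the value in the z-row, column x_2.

The z-row carries the negated objective coefficients: the x_2 entry is -6.

-6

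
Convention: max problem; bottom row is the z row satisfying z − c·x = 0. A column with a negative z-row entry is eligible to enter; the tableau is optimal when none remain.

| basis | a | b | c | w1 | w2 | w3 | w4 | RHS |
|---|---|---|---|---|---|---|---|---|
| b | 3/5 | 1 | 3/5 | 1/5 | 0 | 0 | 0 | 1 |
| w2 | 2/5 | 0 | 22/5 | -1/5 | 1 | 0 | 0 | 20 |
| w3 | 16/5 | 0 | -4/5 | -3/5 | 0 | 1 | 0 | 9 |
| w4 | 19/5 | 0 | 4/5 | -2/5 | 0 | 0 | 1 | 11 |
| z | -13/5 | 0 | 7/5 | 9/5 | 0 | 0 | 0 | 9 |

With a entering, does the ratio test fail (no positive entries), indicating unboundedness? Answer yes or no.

no

Column a has positive entries in row(s) 1, 2, 3, 4, so the ratio test bounds it — not unbounded.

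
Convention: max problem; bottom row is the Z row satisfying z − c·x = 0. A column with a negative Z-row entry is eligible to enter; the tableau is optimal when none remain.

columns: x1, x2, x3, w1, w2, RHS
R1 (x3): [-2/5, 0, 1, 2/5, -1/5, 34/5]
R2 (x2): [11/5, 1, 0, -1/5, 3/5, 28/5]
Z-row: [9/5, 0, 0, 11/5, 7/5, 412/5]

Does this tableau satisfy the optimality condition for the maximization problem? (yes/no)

yes

Every Z-row coefficient is ≥ 0, so the tableau is optimal.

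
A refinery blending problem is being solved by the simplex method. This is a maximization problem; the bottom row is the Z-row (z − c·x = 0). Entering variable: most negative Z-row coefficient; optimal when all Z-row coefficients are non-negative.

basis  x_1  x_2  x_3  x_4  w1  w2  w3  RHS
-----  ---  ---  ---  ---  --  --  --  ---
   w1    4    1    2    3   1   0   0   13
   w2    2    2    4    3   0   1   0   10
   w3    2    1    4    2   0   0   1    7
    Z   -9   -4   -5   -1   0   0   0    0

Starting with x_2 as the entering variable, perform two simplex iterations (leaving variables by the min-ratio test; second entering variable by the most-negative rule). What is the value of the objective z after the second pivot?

Ratio test on column x_2 — row 1: 13/1 = 13; row 2: 10/2 = 5; row 3: 7/1 = 7. Minimum is 5 at row 2 (w2 leaves); pivot element 2.
Pivot on row 2; the Z-row RHS becomes 0 − (-4)·5 = 20.
Next entering variable (most negative Z-row entry -5): x_1.
Ratio test on column x_1 — row 1: 8/3 = 8/3; row 2: 5/1 = 5; row 3: 2/1 = 2. Minimum is 2 at row 3 (w3 leaves); pivot element 1.
After the second pivot the Z-row RHS is 20 − (-5)·2 = 30.

30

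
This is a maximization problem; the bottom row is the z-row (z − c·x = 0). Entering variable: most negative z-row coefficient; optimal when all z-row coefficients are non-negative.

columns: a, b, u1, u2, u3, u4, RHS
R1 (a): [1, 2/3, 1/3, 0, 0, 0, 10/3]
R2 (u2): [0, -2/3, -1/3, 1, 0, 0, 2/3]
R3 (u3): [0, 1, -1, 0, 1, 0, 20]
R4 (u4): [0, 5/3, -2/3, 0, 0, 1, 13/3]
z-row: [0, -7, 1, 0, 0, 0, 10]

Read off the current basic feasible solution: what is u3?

20

u3 is basic (row 3); its value is the RHS of that row, 20.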